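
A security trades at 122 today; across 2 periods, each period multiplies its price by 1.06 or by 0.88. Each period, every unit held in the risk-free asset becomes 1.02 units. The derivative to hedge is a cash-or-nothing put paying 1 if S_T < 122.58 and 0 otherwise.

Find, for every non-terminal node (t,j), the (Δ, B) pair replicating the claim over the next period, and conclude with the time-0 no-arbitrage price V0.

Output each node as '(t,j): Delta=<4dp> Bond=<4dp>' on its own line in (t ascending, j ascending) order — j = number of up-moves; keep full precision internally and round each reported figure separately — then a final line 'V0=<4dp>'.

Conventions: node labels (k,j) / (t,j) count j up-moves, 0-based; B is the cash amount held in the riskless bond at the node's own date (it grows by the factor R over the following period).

(0,0): Delta=-0.0347 Bond=4.6160
(1,0): Delta=0.0000 Bond=0.9804
(1,1): Delta=-0.0430 Bond=5.7734
V0=0.3797

Under the risk-neutral measure, an up-move has probability p* = (R−d)/(u−d) = 0.7778 and values discount at R = 1.02.
Expiry values: V(2,0)=1.0000, V(2,1)=1.0000, V(2,2)=0.0000
  t=1,j=0: stock 107.3600 → up 113.8016 (V=1.0000), down 94.4768 (V=1.0000). Price 0.9804; hedge Δ=0.0000, bond B=0.9804.
  t=1,j=1: stock 129.3200 → up 137.0792 (V=0.0000), down 113.8016 (V=1.0000). Price 0.2179; hedge Δ=-0.0430, bond B=5.7734.
  t=0,j=0: stock 122.0000 → up 129.3200 (V=0.2179), down 107.3600 (V=0.9804). Price 0.3797; hedge Δ=-0.0347, bond B=4.6160.
Verification: the root portfolio costs Δ(0,0)·S0 + B(0,0) = 0.3797, matching V0.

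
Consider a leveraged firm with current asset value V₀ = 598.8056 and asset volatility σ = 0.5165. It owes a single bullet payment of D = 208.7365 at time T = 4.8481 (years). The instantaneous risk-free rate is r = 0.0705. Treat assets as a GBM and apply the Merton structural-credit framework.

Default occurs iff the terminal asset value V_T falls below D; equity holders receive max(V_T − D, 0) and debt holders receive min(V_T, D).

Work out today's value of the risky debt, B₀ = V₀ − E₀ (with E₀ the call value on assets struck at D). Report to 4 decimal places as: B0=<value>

Apply the equity-as-call identities (strike 208.7365, horizon 4.8481 years):
d₁ = [ln(V₀/D) + (r + σ²/2)T] / (σ√T)
   = [ln(598.8056/208.7365) + (0.0705 + 0.5·0.5165²)·4.8481] / (0.5165·√4.8481)
   = [1.053864 + 0.988460] / 1.137250 = 1.795844
d₂ = d₁ − σ√T = 1.795844 − 1.137250 = 0.658594
N(d₁) = 0.963740,  N(d₂) = 0.744922,  e^(−rT) = 0.710497
E₀ = V₀·N(d₁) − D·e^(−rT)·N(d₂)
   = 598.8056·0.963740 − 208.7365·0.710497·0.744922 = 466.616331
B₀ = V₀ − E₀ = 598.8056 − 466.616331 = 132.189269

B0=132.1893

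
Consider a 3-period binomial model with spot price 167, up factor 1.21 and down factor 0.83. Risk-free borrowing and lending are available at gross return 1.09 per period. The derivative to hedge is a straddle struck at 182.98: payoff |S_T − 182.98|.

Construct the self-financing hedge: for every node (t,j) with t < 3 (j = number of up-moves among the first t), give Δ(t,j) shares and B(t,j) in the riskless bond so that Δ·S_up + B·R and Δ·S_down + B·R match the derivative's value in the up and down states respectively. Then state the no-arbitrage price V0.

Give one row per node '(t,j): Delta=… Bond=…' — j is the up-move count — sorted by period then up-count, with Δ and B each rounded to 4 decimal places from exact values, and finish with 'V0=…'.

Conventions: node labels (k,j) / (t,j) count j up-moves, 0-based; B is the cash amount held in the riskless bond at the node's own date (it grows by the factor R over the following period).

Arbitrage-free pricing uses the up-move probability p* = (R−d)/(u−d) = 0.6842, discounting each step at R = 1.09.
At maturity the claim pays: V(3,0)=87.4916, V(3,1)=43.7740, V(3,2)=19.9589, V(3,3)=112.8707
Node (2,0) S=115.0463: V=(p*·43.7740+(1−p*)·87.4916)/1.09=52.8253; Δ=(43.7740−87.4916)/(139.2060−95.4884)=-1.0000; B=V−Δ·S=167.8716
Node (2,1) S=167.7181: V=(p*·19.9589+(1−p*)·43.7740)/1.09=25.2105; Δ=(19.9589−43.7740)/(202.9389−139.2060)=-0.3737; B=V−Δ·S=87.8818
Node (2,2) S=244.5047: V=(p*·112.8707+(1−p*)·19.9589)/1.09=76.6331; Δ=(112.8707−19.9589)/(295.8507−202.9389)=1.0000; B=V−Δ·S=-167.8716
Node (1,0) S=138.6100: V=(p*·25.2105+(1−p*)·52.8253)/1.09=31.1293; Δ=(25.2105−52.8253)/(167.7181−115.0463)=-0.5243; B=V−Δ·S=103.7997
Node (1,1) S=202.0700: V=(p*·76.6331+(1−p*)·25.2105)/1.09=55.4077; Δ=(76.6331−25.2105)/(244.5047−167.7181)=0.6697; B=V−Δ·S=-79.9150
Node (0,0) S=167.0000: V=(p*·55.4077+(1−p*)·31.1293)/1.09=43.7989; Δ=(55.4077−31.1293)/(202.0700−138.6100)=0.3826; B=V−Δ·S=-20.0916
Sanity check at the root: Δ(0,0)·S0 + B(0,0) reproduces V0 = 43.7989.

(0,0): Delta=0.3826 Bond=-20.0916
(1,0): Delta=-0.5243 Bond=103.7997
(1,1): Delta=0.6697 Bond=-79.9150
(2,0): Delta=-1.0000 Bond=167.8716
(2,1): Delta=-0.3737 Bond=87.8818
(2,2): Delta=1.0000 Bond=-167.8716
V0=43.7989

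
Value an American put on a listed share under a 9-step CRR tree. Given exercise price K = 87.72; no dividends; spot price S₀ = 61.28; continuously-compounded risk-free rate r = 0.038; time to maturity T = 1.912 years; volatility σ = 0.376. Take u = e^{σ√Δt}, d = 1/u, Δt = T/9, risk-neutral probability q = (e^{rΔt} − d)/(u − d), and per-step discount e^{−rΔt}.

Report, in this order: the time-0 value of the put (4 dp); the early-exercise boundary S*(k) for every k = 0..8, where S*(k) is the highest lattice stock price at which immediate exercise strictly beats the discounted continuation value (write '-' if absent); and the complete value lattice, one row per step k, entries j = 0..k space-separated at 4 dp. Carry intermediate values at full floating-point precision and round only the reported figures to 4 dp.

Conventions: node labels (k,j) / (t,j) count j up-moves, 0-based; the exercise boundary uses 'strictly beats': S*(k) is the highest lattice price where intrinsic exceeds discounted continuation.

Δt=0.21244  u=1.18923  d=0.84088  q=0.48005  discount=0.99196
step 9 (expiry): payoffs max(K−S,0) = 74.8396 69.5036 61.9573 51.2847 36.1908 14.8441 0.0000 0.0000 0.0000 0.0000
step 8: (k=8,j=0): S=15.3178, K−S=72.4022, hold=71.6969 ⇒ V=72.4022 exercise | (k=8,j=1): S=21.6634, K−S=66.0566, hold=65.3513 ⇒ V=66.0566 exercise | (k=8,j=2): S=30.6378, K−S=57.0822, hold=56.3769 ⇒ V=57.0822 exercise | (k=8,j=3): S=43.3299, K−S=44.3901, hold=43.6848 ⇒ V=44.3901 exercise | (k=8,j=4): S=61.2800, K−S=26.4400, hold=25.7347 ⇒ V=26.4400 exercise | (k=8,j=5): S=86.6661, K−S=1.0539, hold=7.6561 ⇒ V=7.6561 continue | (k=8,j=6): S=122.5688, K−S=0.0000, hold=0.0000 ⇒ V=0.0000 continue | (k=8,j=7): S=173.3447, K−S=0.0000, hold=0.0000 ⇒ V=0.0000 continue | (k=8,j=8): S=245.1553, K−S=0.0000, hold=0.0000 ⇒ V=0.0000 continue  boundary S*=61.2800
step 7: (k=7,j=0): S=18.2164, K−S=69.5036, hold=68.7983 ⇒ V=69.5036 exercise | (k=7,j=1): S=25.7627, K−S=61.9573, hold=61.2519 ⇒ V=61.9573 exercise | (k=7,j=2): S=36.4353, K−S=51.2847, hold=50.5794 ⇒ V=51.2847 exercise | (k=7,j=3): S=51.5292, K−S=36.1908, hold=35.4855 ⇒ V=36.1908 exercise | (k=7,j=4): S=72.8759, K−S=14.8441, hold=17.2827 ⇒ V=17.2827 continue | (k=7,j=5): S=103.0658, K−S=0.0000, hold=3.9488 ⇒ V=3.9488 continue | (k=7,j=6): S=145.7623, K−S=0.0000, hold=0.0000 ⇒ V=0.0000 continue | (k=7,j=7): S=206.1465, K−S=0.0000, hold=0.0000 ⇒ V=0.0000 continue  boundary S*=51.5292
step 6: (k=6,j=0): S=21.6634, K−S=66.0566, hold=65.3513 ⇒ V=66.0566 exercise | (k=6,j=1): S=30.6378, K−S=57.0822, hold=56.3769 ⇒ V=57.0822 exercise | (k=6,j=2): S=43.3299, K−S=44.3901, hold=43.6848 ⇒ V=44.3901 exercise | (k=6,j=3): S=61.2800, K−S=26.4400, hold=26.8959 ⇒ V=26.8959 continue | (k=6,j=4): S=86.6661, K−S=1.0539, hold=10.7943 ⇒ V=10.7943 continue | (k=6,j=5): S=122.5688, K−S=0.0000, hold=2.0367 ⇒ V=2.0367 continue | (k=6,j=6): S=173.3447, K−S=0.0000, hold=0.0000 ⇒ V=0.0000 continue  boundary S*=43.3299
step 5: (k=5,j=0): S=25.7627, K−S=61.9573, hold=61.2519 ⇒ V=61.9573 exercise | (k=5,j=1): S=36.4353, K−S=51.2847, hold=50.5794 ⇒ V=51.2847 exercise | (k=5,j=2): S=51.5292, K−S=36.1908, hold=35.7026 ⇒ V=36.1908 exercise | (k=5,j=3): S=72.8759, K−S=14.8441, hold=19.0122 ⇒ V=19.0122 continue | (k=5,j=4): S=103.0658, K−S=0.0000, hold=6.5372 ⇒ V=6.5372 continue | (k=5,j=5): S=145.7623, K−S=0.0000, hold=1.0504 ⇒ V=1.0504 continue  boundary S*=51.5292
step 4: (k=4,j=0): S=30.6378, K−S=57.0822, hold=56.3769 ⇒ V=57.0822 exercise | (k=4,j=1): S=43.3299, K−S=44.3901, hold=43.6848 ⇒ V=44.3901 exercise | (k=4,j=2): S=61.2800, K−S=26.4400, hold=27.7195 ⇒ V=27.7195 continue | (k=4,j=3): S=86.6661, K−S=1.0539, hold=12.9189 ⇒ V=12.9189 continue | (k=4,j=4): S=122.5688, K−S=0.0000, hold=3.8719 ⇒ V=3.8719 continue  boundary S*=43.3299
step 3: (k=3,j=0): S=36.4353, K−S=51.2847, hold=50.5794 ⇒ V=51.2847 exercise | (k=3,j=1): S=51.5292, K−S=36.1908, hold=36.0948 ⇒ V=36.1908 exercise | (k=3,j=2): S=72.8759, K−S=14.8441, hold=20.4487 ⇒ V=20.4487 continue | (k=3,j=3): S=103.0658, K−S=0.0000, hold=8.5069 ⇒ V=8.5069 continue  boundary S*=51.5292
step 2: (k=2,j=0): S=43.3299, K−S=44.3901, hold=43.6848 ⇒ V=44.3901 exercise | (k=2,j=1): S=61.2800, K−S=26.4400, hold=28.4036 ⇒ V=28.4036 continue | (k=2,j=2): S=86.6661, K−S=1.0539, hold=14.5977 ⇒ V=14.5977 continue  boundary S*=43.3299
step 1: (k=1,j=0): S=51.5292, K−S=36.1908, hold=36.4205 ⇒ V=36.4205 continue | (k=1,j=1): S=72.8759, K−S=14.8441, hold=21.6010 ⇒ V=21.6010 continue  boundary S*=-
step 0: (k=0,j=0): S=61.2800, K−S=26.4400, hold=29.0708 ⇒ V=29.0708 continue  boundary S*=-

price = 29.0708
boundary = - - 43.3299 51.5292 43.3299 51.5292 43.3299 51.5292 61.2800
tree:
29.0708
36.4205 21.6010
44.3901 28.4036 14.5977
51.2847 36.1908 20.4487 8.5069
57.0822 44.3901 27.7195 12.9189 3.8719
61.9573 51.2847 36.1908 19.0122 6.5372 1.0504
66.0566 57.0822 44.3901 26.8959 10.7943 2.0367 0.0000
69.5036 61.9573 51.2847 36.1908 17.2827 3.9488 0.0000 0.0000
72.4022 66.0566 57.0822 44.3901 26.4400 7.6561 0.0000 0.0000 0.0000
74.8396 69.5036 61.9573 51.2847 36.1908 14.8441 0.0000 0.0000 0.0000 0.0000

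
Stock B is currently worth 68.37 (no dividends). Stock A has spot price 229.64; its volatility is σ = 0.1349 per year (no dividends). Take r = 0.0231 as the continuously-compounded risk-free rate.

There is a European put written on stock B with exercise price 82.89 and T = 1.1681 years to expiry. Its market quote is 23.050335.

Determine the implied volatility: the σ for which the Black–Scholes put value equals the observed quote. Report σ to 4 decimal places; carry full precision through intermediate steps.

sigma = 0.5102

At σ = 0.5102 the Black–Scholes value reproduces the quote:
σ√T = 0.5102·√1.1681 = 0.551417
d₁ = (ln(S/K) + (r+σ²/2)T) / (σ√T) = (ln(68.37/82.89) + (0.0231+0.5102²/2)·1.1681) / 0.551417 = (-0.192580 + 0.179014) / 0.551417 = -0.024603
d₂ = d₁ − σ√T = -0.024603 − 0.551417 = -0.576021
e^{−rT} = 0.973378
N(−d₁) = 0.509814,  N(−d₂) = 0.717699
V = K·e^{−rT}·N(−d₂) − S·N(−d₁) = 57.906335 − 34.856000 = 23.050335 (the observed quote) — the price is monotone increasing in volatility, hence this σ is the only solution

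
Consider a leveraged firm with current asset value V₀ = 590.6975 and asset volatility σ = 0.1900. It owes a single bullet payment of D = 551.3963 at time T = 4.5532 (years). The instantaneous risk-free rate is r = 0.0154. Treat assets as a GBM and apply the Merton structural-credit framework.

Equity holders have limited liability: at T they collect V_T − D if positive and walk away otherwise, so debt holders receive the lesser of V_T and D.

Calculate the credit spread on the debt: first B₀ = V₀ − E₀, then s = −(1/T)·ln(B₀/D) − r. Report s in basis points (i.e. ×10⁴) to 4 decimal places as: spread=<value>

With assets at 590.6975 and a single debt payment of 551.3963 at 4.5532 years:
d₁ = [ln(V₀/D) + (r + σ²/2)T] / (σ√T)
   = [ln(590.6975/551.3963) + (0.0154 + 0.5·0.1900²)·4.5532] / (0.1900·√4.5532)
   = [0.068850 + 0.152305] / 0.405426 = 0.545487
d₂ = d₁ − σ√T = 0.545487 − 0.405426 = 0.140061
N(d₁) = 0.707291,  N(d₂) = 0.555694,  e^(−rT) = 0.932283
E₀ = V₀·N(d₁) − D·e^(−rT)·N(d₂)
   = 590.6975·0.707291 − 551.3963·0.932283·0.555694 = 132.136368
B₀ = V₀ − E₀ = 590.6975 − 132.136368 = 458.561132
spread = −(1/T)·ln(B₀/D) − r = −(1/4.5532)·ln(458.561132/551.3963) − 0.0154 = 0.02509024
in basis points: 0.02509024 × 10⁴ = 250.9024 bp

spread=250.9024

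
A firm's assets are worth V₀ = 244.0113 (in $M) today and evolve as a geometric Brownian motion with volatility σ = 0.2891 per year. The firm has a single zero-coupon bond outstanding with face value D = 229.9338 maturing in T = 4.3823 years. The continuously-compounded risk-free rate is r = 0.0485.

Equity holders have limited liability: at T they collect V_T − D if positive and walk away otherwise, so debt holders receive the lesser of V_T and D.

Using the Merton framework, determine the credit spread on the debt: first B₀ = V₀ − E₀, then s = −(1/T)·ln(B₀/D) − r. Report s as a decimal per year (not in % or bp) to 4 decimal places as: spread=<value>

spread=0.0357

Apply the equity-as-call identities (strike 229.9338, horizon 4.3823 years):
d₁ = [ln(V₀/D) + (r + σ²/2)T] / (σ√T)
   = [ln(244.0113/229.9338) + (0.0485 + 0.5·0.2891²)·4.3823] / (0.2891·√4.3823)
   = [0.059423 + 0.395675] / 0.605200 = 0.751980
d₂ = d₁ − σ√T = 0.751980 − 0.605200 = 0.146779
N(d₁) = 0.773968,  N(d₂) = 0.558347,  e^(−rT) = 0.808527
E₀ = V₀·N(d₁) − D·e^(−rT)·N(d₂)
   = 244.0113·0.773968 − 229.9338·0.808527·0.558347 = 85.056079
B₀ = V₀ − E₀ = 244.0113 − 85.056079 = 158.955221
spread = −(1/T)·ln(B₀/D) − r = −(1/4.3823)·ln(158.955221/229.9338) − 0.0485 = 0.03574090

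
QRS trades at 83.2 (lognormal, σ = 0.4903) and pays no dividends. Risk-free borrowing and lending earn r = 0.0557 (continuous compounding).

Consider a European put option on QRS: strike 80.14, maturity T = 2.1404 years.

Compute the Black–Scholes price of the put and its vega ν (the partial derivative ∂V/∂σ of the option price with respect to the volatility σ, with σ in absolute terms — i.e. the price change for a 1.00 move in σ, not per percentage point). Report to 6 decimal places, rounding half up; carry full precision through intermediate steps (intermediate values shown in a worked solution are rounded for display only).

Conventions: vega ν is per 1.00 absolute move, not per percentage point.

price = 16.075556
ν = 41.111288

σ√T = 0.4903·√2.1404 = 0.717314
d₁ = (ln(S/K) + (r+σ²/2)T) / (σ√T) = (ln(83.2/80.14) + (0.0557+0.4903²/2)·2.1404) / 0.717314 = (0.037472 + 0.376490) / 0.717314 = 0.577100
d₂ = d₁ − σ√T = 0.577100 − 0.717314 = -0.140214
e^{−rT} = 0.887612
N(−d₁) = 0.281936,  N(−d₂) = 0.555754
Put price V = K·e^{−rT}·N(−d₂) − S·N(−d₁) = 39.532615 − 23.457059 = 16.075556
φ(d₁) = (1/√(2π))·e^{−d₁²/2} = 0.337746
ν = S·φ(d₁)·√T = 41.111288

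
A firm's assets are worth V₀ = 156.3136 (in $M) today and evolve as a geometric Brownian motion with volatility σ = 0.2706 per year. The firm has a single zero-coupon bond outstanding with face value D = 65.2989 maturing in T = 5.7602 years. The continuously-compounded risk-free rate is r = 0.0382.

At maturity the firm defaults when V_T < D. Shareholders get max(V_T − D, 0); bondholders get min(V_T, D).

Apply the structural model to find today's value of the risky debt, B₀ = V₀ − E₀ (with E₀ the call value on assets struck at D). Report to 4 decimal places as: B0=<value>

Apply the equity-as-call identities (strike 65.2989, horizon 5.7602 years):
d₁ = [ln(V₀/D) + (r + σ²/2)T] / (σ√T)
   = [ln(156.3136/65.2989) + (0.0382 + 0.5·0.2706²)·5.7602] / (0.2706·√5.7602)
   = [0.872889 + 0.430933] / 0.649451 = 2.007575
d₂ = d₁ − σ√T = 2.007575 − 0.649451 = 1.358124
N(d₁) = 0.977656,  N(d₂) = 0.912788,  e^(−rT) = 0.802487
E₀ = V₀·N(d₁) − D·e^(−rT)·N(d₂)
   = 156.3136·0.977656 − 65.2989·0.802487·0.912788 = 104.989427
B₀ = V₀ − E₀ = 156.3136 − 104.989427 = 51.324173

B0=51.3242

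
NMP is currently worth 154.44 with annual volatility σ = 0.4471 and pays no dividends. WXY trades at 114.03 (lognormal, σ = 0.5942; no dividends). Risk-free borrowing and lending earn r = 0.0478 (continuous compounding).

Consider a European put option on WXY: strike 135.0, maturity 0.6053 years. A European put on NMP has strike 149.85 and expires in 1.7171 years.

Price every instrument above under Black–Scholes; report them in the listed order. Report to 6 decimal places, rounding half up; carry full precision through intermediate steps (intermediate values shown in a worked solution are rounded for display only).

[WXY put K=135.0]
σ√T = 0.5942·√0.6053 = 0.462294
d₁ = (ln(S/K) + (r+σ²/2)T) / (σ√T) = (ln(114.03/135.0) + (0.0478+0.5942²/2)·0.6053) / 0.462294 = (-0.168813 + 0.135791) / 0.462294 = -0.071431
d₂ = d₁ − σ√T = -0.071431 − 0.462294 = -0.533725
e^{−rT} = 0.971481
N(−d₁) = 0.528473,  N(−d₂) = 0.703234
price = K·e^{−rT}·N(−d₂) − S·N(−d₁) = 92.229116 − 60.261737 = 31.967380
[NMP put K=149.85]
σ√T = 0.4471·√1.7171 = 0.585872
d₁ = (ln(S/K) + (r+σ²/2)T) / (σ√T) = (ln(154.44/149.85) + (0.0478+0.4471²/2)·1.7171) / 0.585872 = (0.030171 + 0.253700) / 0.585872 = 0.484528
d₂ = d₁ − σ√T = 0.484528 − 0.585872 = -0.101344
e^{−rT} = 0.921201
N(−d₁) = 0.314006,  N(−d₂) = 0.540361
price = K·e^{−rT}·N(−d₂) − S·N(−d₁) = 74.592508 − 48.495040 = 26.097467

price(WXY put K=135.0) = 31.967380
price(NMP put K=149.85) = 26.097467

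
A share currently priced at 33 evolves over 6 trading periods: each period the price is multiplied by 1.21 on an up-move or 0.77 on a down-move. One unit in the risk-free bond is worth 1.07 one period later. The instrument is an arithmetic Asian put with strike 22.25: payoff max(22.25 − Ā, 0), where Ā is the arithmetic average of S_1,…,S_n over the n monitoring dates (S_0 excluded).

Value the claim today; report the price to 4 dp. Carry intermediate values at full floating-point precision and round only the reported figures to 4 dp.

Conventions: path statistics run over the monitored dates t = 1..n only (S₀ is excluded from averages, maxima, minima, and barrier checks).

price = 0.1000

Under the martingale measure an up-move has probability p* = 0.6818; value the claim as the probability-weighted average of per-path payoffs, discounted 6 periods at R = 1.07.
Enumerate all 2^6 = 64 price paths (U = up ×1.21, D = down ×0.77); each path with k up-moves has probability p*^k·(1−p*)^(6−k).
DDDDDD: Ā=14.5754, payoff=7.6746, prob=0.001038
UDDDDD: Ā=22.9041, payoff=0.0000, prob=0.002224
DUDDDD: Ā=20.4841, payoff=1.7659, prob=0.002224
UUDDDD: Ā=32.1893, payoff=0.0000, prob=0.004765
DDUDDD: Ā=18.6207, payoff=3.6293, prob=0.002224
UDUDDD: Ā=29.2611, payoff=0.0000, prob=0.004765
DUUDDD: Ā=26.8411, payoff=0.0000, prob=0.004765
UUUDDD: Ā=42.1789, payoff=0.0000, prob=0.010210
DDDUDD: Ā=17.1859, payoff=5.0641, prob=0.002224
UDDUDD: Ā=27.0064, payoff=0.0000, prob=0.004765
DUDUDD: Ā=24.5864, payoff=0.0000, prob=0.004765
UUDUDD: Ā=38.6358, payoff=0.0000, prob=0.010210
DDUUDD: Ā=22.7230, payoff=0.0000, prob=0.004765
UDUUDD: Ā=35.7076, payoff=0.0000, prob=0.010210
DUUUDD: Ā=33.2876, payoff=0.0000, prob=0.010210
UUUUDD: Ā=52.3091, payoff=0.0000, prob=0.021879
DDDDUD: Ā=16.0811, payoff=6.1689, prob=0.002224
UDDDUD: Ā=25.2703, payoff=0.0000, prob=0.004765
DUDDUD: Ā=22.8503, payoff=0.0000, prob=0.004765
UUDDUD: Ā=35.9076, payoff=0.0000, prob=0.010210
DDUDUD: Ā=20.9869, payoff=1.2631, prob=0.004765
UDUDUD: Ā=32.9794, payoff=0.0000, prob=0.010210
DUUDUD: Ā=30.5594, payoff=0.0000, prob=0.010210
UUUDUD: Ā=48.0219, payoff=0.0000, prob=0.021879
DDDUUD: Ā=19.5521, payoff=2.6979, prob=0.004765
UDDUUD: Ā=30.7247, payoff=0.0000, prob=0.010210
DUDUUD: Ā=28.3047, payoff=0.0000, prob=0.010210
UUDUUD: Ā=44.4788, payoff=0.0000, prob=0.021879
DDUUUD: Ā=26.4413, payoff=0.0000, prob=0.010210
UDUUUD: Ā=41.5506, payoff=0.0000, prob=0.021879
DUUUUD: Ā=39.1306, payoff=0.0000, prob=0.021879
UUUUUD: Ā=61.4910, payoff=0.0000, prob=0.046883
DDDDDU: Ā=15.2304, payoff=7.0196, prob=0.002224
UDDDDU: Ā=23.9335, payoff=0.0000, prob=0.004765
DUDDDU: Ā=21.5135, payoff=0.7365, prob=0.004765
UUDDDU: Ā=33.8069, payoff=0.0000, prob=0.010210
DDUDDU: Ā=19.6501, payoff=2.5999, prob=0.004765
UDUDDU: Ā=30.8787, payoff=0.0000, prob=0.010210
DUUDDU: Ā=28.4587, payoff=0.0000, prob=0.010210
UUUDDU: Ā=44.7208, payoff=0.0000, prob=0.021879
DDDUDU: Ā=18.2153, payoff=4.0347, prob=0.004765
UDDUDU: Ā=28.6240, payoff=0.0000, prob=0.010210
DUDUDU: Ā=26.2040, payoff=0.0000, prob=0.010210
UUDUDU: Ā=41.1777, payoff=0.0000, prob=0.021879
DDUUDU: Ā=24.3406, payoff=0.0000, prob=0.010210
UDUUDU: Ā=38.2495, payoff=0.0000, prob=0.021879
DUUUDU: Ā=35.8295, payoff=0.0000, prob=0.021879
UUUUDU: Ā=56.3035, payoff=0.0000, prob=0.046883
DDDDUU: Ā=17.1104, payoff=5.1396, prob=0.004765
UDDDUU: Ā=26.8878, payoff=0.0000, prob=0.010210
DUDDUU: Ā=24.4678, payoff=0.0000, prob=0.010210
UUDDUU: Ā=38.4495, payoff=0.0000, prob=0.021879
DDUDUU: Ā=22.6044, payoff=0.0000, prob=0.010210
UDUDUU: Ā=35.5213, payoff=0.0000, prob=0.021879
DUUDUU: Ā=33.1013, payoff=0.0000, prob=0.021879
UUUDUU: Ā=52.0163, payoff=0.0000, prob=0.046883
DDDUUU: Ā=21.1696, payoff=1.0804, prob=0.010210
UDDUUU: Ā=33.2666, payoff=0.0000, prob=0.021879
DUDUUU: Ā=30.8466, payoff=0.0000, prob=0.021879
UUDUUU: Ā=48.4732, payoff=0.0000, prob=0.046883
DDUUUU: Ā=28.9832, payoff=0.0000, prob=0.021879
UDUUUU: Ā=45.5450, payoff=0.0000, prob=0.046883
DUUUUU: Ā=43.1250, payoff=0.0000, prob=0.046883
UUUUUU: Ā=67.7678, payoff=0.0000, prob=0.100464
Price = Σ prob·payoff / R^6 = 0.150060 / 1.500730 = 0.1000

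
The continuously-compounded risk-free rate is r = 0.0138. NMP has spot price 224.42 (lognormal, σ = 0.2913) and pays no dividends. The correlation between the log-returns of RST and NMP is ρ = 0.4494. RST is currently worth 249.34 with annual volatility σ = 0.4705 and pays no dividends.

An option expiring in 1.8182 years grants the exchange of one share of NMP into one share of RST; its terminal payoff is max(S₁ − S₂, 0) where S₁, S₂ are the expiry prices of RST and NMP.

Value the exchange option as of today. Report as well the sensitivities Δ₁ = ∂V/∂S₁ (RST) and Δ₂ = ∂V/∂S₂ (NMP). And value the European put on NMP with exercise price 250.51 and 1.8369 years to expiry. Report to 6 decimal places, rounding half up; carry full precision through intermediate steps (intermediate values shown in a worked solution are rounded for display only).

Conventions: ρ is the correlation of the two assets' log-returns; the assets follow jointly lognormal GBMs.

σ_eff = √(σ₁² + σ₂² − 2ρσ₁σ₂) = √(0.4705² + 0.2913² − 2·0.4494·0.4705·0.2913) = 0.427831
d₁ = (ln(S₁/S₂) + (q₂ − q₁ + σ_eff²/2)T) / (σ_eff√T) = (ln(249.34/224.42) + (0.0 − 0.0 + 0.091520)·1.8182) / 0.576890 = 0.470972
d₂ = d₁ − σ_eff√T = 0.470972 − 0.576890 = -0.105918
N(d₁) = 0.681170,  N(d₂) = 0.457824
V = S₁·e^{−q₁T}·N(d₁) − S₂·e^{−q₂T}·N(d₂) = 169.842860 − 102.744803 = 67.098057
Δ₁ = e^{−q₁T}·N(d₁) = 0.681170;  Δ₂ = −e^{−q₂T}·N(d₂) = -0.457824
[vanilla: NMP put K=250.51]
σ√T = 0.2913·√1.8369 = 0.394806
d₁ = (ln(S/K) + (r+σ²/2)T) / (σ√T) = (ln(224.42/250.51) + (0.0138+0.2913²/2)·1.8369) / 0.394806 = (-0.109980 + 0.103285) / 0.394806 = -0.016957
d₂ = d₁ − σ√T = -0.016957 − 0.394806 = -0.411762
e^{−rT} = 0.974969
N(−d₁) = 0.506764,  N(−d₂) = 0.659743
price = K·e^{−rT}·N(−d₂) − S·N(−d₁) = 161.135392 − 113.728075 = 47.407317

exchange price = 67.098057
Δ1 = 0.681170
Δ2 = -0.457824
price(NMP put K=250.51) = 47.407317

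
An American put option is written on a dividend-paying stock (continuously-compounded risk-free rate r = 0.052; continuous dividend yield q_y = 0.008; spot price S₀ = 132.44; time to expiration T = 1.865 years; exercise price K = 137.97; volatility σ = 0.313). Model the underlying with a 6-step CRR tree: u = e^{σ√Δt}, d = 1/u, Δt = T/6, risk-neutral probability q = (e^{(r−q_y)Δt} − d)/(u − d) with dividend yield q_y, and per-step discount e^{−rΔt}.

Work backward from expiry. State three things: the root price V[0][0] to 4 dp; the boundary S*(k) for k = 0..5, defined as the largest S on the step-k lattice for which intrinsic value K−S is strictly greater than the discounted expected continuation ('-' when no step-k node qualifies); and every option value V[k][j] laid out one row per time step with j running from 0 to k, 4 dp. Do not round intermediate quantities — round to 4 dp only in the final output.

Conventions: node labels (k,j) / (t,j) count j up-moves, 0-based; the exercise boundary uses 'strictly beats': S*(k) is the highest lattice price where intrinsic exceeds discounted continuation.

Δt=0.31083, u=1.19066, d=0.83987, q=0.49574, disc=e^(-rΔt)=0.98397
k=6 terminal: V=max(K-S,0) → 91.4864 72.0719 44.5487 5.5300 0.0000 0.0000 0.0000
k=5: j=0 S=55.3460 intr=82.6240 cont=80.5493 V=82.6240[EX]; j=1 S=78.4620 intr=59.5080 cont=57.4907 V=59.5080[EX]; j=2 S=111.2327 intr=26.7373 cont=24.8014 V=26.7373[EX]; j=3 S=157.6906 intr=0.0000 cont=2.7438 V=2.7438[hold]; j=4 S=223.5522 intr=0.0000 cont=0.0000 V=0.0000[hold]; j=5 S=316.9219 intr=0.0000 cont=0.0000 V=0.0000[hold]  S*(5)=111.2327
k=4: j=0 S=65.8981 intr=72.0719 cont=70.0235 V=72.0719[EX]; j=1 S=93.4213 intr=44.5487 cont=42.5686 V=44.5487[EX]; j=2 S=132.4400 intr=5.5300 cont=14.6048 V=14.6048[hold]; j=3 S=187.7554 intr=0.0000 cont=1.3614 V=1.3614[hold]; j=4 S=266.1740 intr=0.0000 cont=0.0000 V=0.0000[hold]  S*(4)=93.4213
k=3: j=0 S=78.4620 intr=59.5080 cont=57.4907 V=59.5080[EX]; j=1 S=111.2327 intr=26.7373 cont=29.2280 V=29.2280[hold]; j=2 S=157.6906 intr=0.0000 cont=7.9106 V=7.9106[hold]; j=3 S=223.5522 intr=0.0000 cont=0.6755 V=0.6755[hold]  S*(3)=78.4620
k=2: j=0 S=93.4213 intr=44.5487 cont=43.7835 V=44.5487[EX]; j=1 S=132.4400 intr=5.5300 cont=18.3609 V=18.3609[hold]; j=2 S=187.7554 intr=0.0000 cont=4.2545 V=4.2545[hold]  S*(2)=93.4213
k=1: j=0 S=111.2327 intr=26.7373 cont=31.0602 V=31.0602[hold]; j=1 S=157.6906 intr=0.0000 cont=11.1855 V=11.1855[hold]  S*(1)=-
k=0: j=0 S=132.4400 intr=5.5300 cont=20.8675 V=20.8675[hold]  S*(0)=-

price = 20.8675
boundary = - - 93.4213 78.4620 93.4213 111.2327
tree:
20.8675
31.0602 11.1855
44.5487 18.3609 4.2545
59.5080 29.2280 7.9106 0.6755
72.0719 44.5487 14.6048 1.3614 0.0000
82.6240 59.5080 26.7373 2.7438 0.0000 0.0000
91.4864 72.0719 44.5487 5.5300 0.0000 0.0000 0.0000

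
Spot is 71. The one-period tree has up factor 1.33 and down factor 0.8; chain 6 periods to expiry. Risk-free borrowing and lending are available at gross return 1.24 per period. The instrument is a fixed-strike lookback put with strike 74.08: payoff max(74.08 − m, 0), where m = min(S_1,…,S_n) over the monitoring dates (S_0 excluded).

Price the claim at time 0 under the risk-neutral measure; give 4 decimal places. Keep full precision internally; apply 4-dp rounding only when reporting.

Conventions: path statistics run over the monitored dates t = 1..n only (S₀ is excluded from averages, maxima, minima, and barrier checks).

price = 1.0555

Under the martingale measure an up-move has probability p* = 0.8302; value the claim as the probability-weighted average of per-path payoffs, discounted 6 periods at R = 1.24.
Enumerate all 2^6 = 64 price paths (U = up ×1.33, D = down ×0.8); each path with k up-moves has probability p*^k·(1−p*)^(6−k).
DDDDDD: m=18.6122, payoff=55.4678, prob=0.000024
UDDDDD: m=30.9428, payoff=43.1372, prob=0.000117
DUDDDD: m=30.9428, payoff=43.1372, prob=0.000117
UUDDDD: m=51.4424, payoff=22.6376, prob=0.000573
DDUDDD: m=30.9428, payoff=43.1372, prob=0.000117
UDUDDD: m=51.4424, payoff=22.6376, prob=0.000573
DUUDDD: m=51.4424, payoff=22.6376, prob=0.000573
UUUDDD: m=85.5231, payoff=0.0000, prob=0.002802
DDDUDD: m=30.9428, payoff=43.1372, prob=0.000117
UDDUDD: m=51.4424, payoff=22.6376, prob=0.000573
DUDUDD: m=51.4424, payoff=22.6376, prob=0.000573
UUDUDD: m=85.5231, payoff=0.0000, prob=0.002802
DDUUDD: m=45.4400, payoff=28.6400, prob=0.000573
UDUUDD: m=75.5440, payoff=0.0000, prob=0.002802
DUUUDD: m=56.8000, payoff=17.2800, prob=0.002802
UUUUDD: m=94.4300, payoff=0.0000, prob=0.013697
DDDDUD: m=29.0816, payoff=44.9984, prob=0.000117
UDDDUD: m=48.3482, payoff=25.7318, prob=0.000573
DUDDUD: m=48.3482, payoff=25.7318, prob=0.000573
UUDDUD: m=80.3788, payoff=0.0000, prob=0.002802
DDUDUD: m=45.4400, payoff=28.6400, prob=0.000573
UDUDUD: m=75.5440, payoff=0.0000, prob=0.002802
DUUDUD: m=56.8000, payoff=17.2800, prob=0.002802
UUUDUD: m=94.4300, payoff=0.0000, prob=0.013697
DDDUUD: m=36.3520, payoff=37.7280, prob=0.000573
UDDUUD: m=60.4352, payoff=13.6448, prob=0.002802
DUDUUD: m=56.8000, payoff=17.2800, prob=0.002802
UUDUUD: m=94.4300, payoff=0.0000, prob=0.013697
DDUUUD: m=45.4400, payoff=28.6400, prob=0.002802
UDUUUD: m=75.5440, payoff=0.0000, prob=0.013697
DUUUUD: m=56.8000, payoff=17.2800, prob=0.013697
UUUUUD: m=94.4300, payoff=0.0000, prob=0.066965
DDDDDU: m=23.2653, payoff=50.8147, prob=0.000117
UDDDDU: m=38.6785, payoff=35.4015, prob=0.000573
DUDDDU: m=38.6785, payoff=35.4015, prob=0.000573
UUDDDU: m=64.3031, payoff=9.7769, prob=0.002802
DDUDDU: m=38.6785, payoff=35.4015, prob=0.000573
UDUDDU: m=64.3031, payoff=9.7769, prob=0.002802
DUUDDU: m=56.8000, payoff=17.2800, prob=0.002802
UUUDDU: m=94.4300, payoff=0.0000, prob=0.013697
DDDUDU: m=36.3520, payoff=37.7280, prob=0.000573
UDDUDU: m=60.4352, payoff=13.6448, prob=0.002802
DUDUDU: m=56.8000, payoff=17.2800, prob=0.002802
UUDUDU: m=94.4300, payoff=0.0000, prob=0.013697
DDUUDU: m=45.4400, payoff=28.6400, prob=0.002802
UDUUDU: m=75.5440, payoff=0.0000, prob=0.013697
DUUUDU: m=56.8000, payoff=17.2800, prob=0.013697
UUUUDU: m=94.4300, payoff=0.0000, prob=0.066965
DDDDUU: m=29.0816, payoff=44.9984, prob=0.000573
UDDDUU: m=48.3482, payoff=25.7318, prob=0.002802
DUDDUU: m=48.3482, payoff=25.7318, prob=0.002802
UUDDUU: m=80.3788, payoff=0.0000, prob=0.013697
DDUDUU: m=45.4400, payoff=28.6400, prob=0.002802
UDUDUU: m=75.5440, payoff=0.0000, prob=0.013697
DUUDUU: m=56.8000, payoff=17.2800, prob=0.013697
UUUDUU: m=94.4300, payoff=0.0000, prob=0.066965
DDDUUU: m=36.3520, payoff=37.7280, prob=0.002802
UDDUUU: m=60.4352, payoff=13.6448, prob=0.013697
DUDUUU: m=56.8000, payoff=17.2800, prob=0.013697
UUDUUU: m=94.4300, payoff=0.0000, prob=0.066965
DDUUUU: m=45.4400, payoff=28.6400, prob=0.013697
UDUUUU: m=75.5440, payoff=0.0000, prob=0.066965
DUUUUU: m=56.8000, payoff=17.2800, prob=0.066965
UUUUUU: m=94.4300, payoff=0.0000, prob=0.327387
Price = Σ prob·payoff / R^6 = 3.836932 / 3.635215 = 1.0555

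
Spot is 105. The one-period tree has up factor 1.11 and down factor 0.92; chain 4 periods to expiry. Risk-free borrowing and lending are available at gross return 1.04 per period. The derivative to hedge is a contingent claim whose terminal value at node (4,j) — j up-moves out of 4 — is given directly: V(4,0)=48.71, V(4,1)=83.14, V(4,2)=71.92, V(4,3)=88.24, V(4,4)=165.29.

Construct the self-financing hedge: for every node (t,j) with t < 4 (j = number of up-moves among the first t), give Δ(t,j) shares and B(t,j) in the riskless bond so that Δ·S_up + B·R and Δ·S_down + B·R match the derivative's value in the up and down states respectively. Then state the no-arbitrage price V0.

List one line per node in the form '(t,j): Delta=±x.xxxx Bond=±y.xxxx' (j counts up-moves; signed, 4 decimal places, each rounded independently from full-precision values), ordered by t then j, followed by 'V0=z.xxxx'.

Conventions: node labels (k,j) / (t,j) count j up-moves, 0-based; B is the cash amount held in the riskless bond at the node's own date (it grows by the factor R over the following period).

No-arbitrage ⇒ martingale measure with p* = (R−d)/(u−d) = 0.6316.
Terminal payoffs: V(4,0)=48.7100, V(4,1)=83.1400, V(4,2)=71.9200, V(4,3)=88.2400, V(4,4)=165.2900
(3,0): S=81.7622. Δ = (V_up−V_dn)/(S_up−S_dn) = (83.1400−48.7100)/(90.7561−75.2213) = 2.2163. V = [p*·83.1400 + (1−p*)·48.7100]/1.04 = 67.7454. B = V − Δ·S = -113.4651.
(3,1): S=98.6479. Δ = (V_up−V_dn)/(S_up−S_dn) = (71.9200−83.1400)/(109.4992−90.7561) = -0.5986. V = [p*·71.9200 + (1−p*)·83.1400]/1.04 = 73.1285. B = V − Δ·S = 132.1812.
(3,2): S=119.0209. Δ = (V_up−V_dn)/(S_up−S_dn) = (88.2400−71.9200)/(132.1132−109.4992) = 0.7217. V = [p*·88.2400 + (1−p*)·71.9200]/1.04 = 79.0648. B = V − Δ·S = -6.8300.
(3,3): S=143.6013. Δ = (V_up−V_dn)/(S_up−S_dn) = (165.2900−88.2400)/(159.3974−132.1132) = 2.8240. V = [p*·165.2900 + (1−p*)·88.2400]/1.04 = 131.6377. B = V − Δ·S = -273.8887.
(2,0): S=88.8720. Δ = (V_up−V_dn)/(S_up−S_dn) = (73.1285−67.7454)/(98.6479−81.7622) = 0.3188. V = [p*·73.1285 + (1−p*)·67.7454]/1.04 = 68.4089. B = V − Δ·S = 40.0768.
(2,1): S=107.2260. Δ = (V_up−V_dn)/(S_up−S_dn) = (79.0648−73.1285)/(119.0209−98.6479) = 0.2914. V = [p*·79.0648 + (1−p*)·73.1285]/1.04 = 73.9209. B = V − Δ·S = 42.6776.
(2,2): S=129.3705. Δ = (V_up−V_dn)/(S_up−S_dn) = (131.6377−79.0648)/(143.6013−119.0209) = 2.1388. V = [p*·131.6377 + (1−p*)·79.0648]/1.04 = 107.9507. B = V − Δ·S = -168.7487.
(1,0): S=96.6000. Δ = (V_up−V_dn)/(S_up−S_dn) = (73.9209−68.4089)/(107.2260−88.8720) = 0.3003. V = [p*·73.9209 + (1−p*)·68.4089]/1.04 = 69.1252. B = V − Δ·S = 40.1148.
(1,1): S=116.5500. Δ = (V_up−V_dn)/(S_up−S_dn) = (107.9507−73.9209)/(129.3705−107.2260) = 1.5367. V = [p*·107.9507 + (1−p*)·73.9209]/1.04 = 91.7436. B = V − Δ·S = -87.3604.
(0,0): S=105.0000. Δ = (V_up−V_dn)/(S_up−S_dn) = (91.7436−69.1252)/(116.5500−96.6000) = 1.1338. V = [p*·91.7436 + (1−p*)·69.1252]/1.04 = 80.2024. B = V − Δ·S = -38.8421.
Check: Δ(0,0)·S0 + B(0,0) = 80.2024 = V0.

(0,0): Delta=1.1338 Bond=-38.8421
(1,0): Delta=0.3003 Bond=40.1148
(1,1): Delta=1.5367 Bond=-87.3604
(2,0): Delta=0.3188 Bond=40.0768
(2,1): Delta=0.2914 Bond=42.6776
(2,2): Delta=2.1388 Bond=-168.7487
(3,0): Delta=2.2163 Bond=-113.4651
(3,1): Delta=-0.5986 Bond=132.1812
(3,2): Delta=0.7217 Bond=-6.8300
(3,3): Delta=2.8240 Bond=-273.8887
V0=80.2024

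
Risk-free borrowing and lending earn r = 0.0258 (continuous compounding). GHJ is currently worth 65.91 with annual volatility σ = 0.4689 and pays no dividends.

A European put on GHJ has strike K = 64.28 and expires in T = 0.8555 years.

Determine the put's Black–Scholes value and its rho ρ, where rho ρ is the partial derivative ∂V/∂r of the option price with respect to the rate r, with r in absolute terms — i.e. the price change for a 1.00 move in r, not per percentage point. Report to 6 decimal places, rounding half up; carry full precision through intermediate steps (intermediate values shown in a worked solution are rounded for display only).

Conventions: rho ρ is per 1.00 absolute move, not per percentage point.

price = 9.602252
ρ = -29.213339

σ√T = 0.4689·√0.8555 = 0.433701
d₁ = (ln(S/K) + (r+σ²/2)T) / (σ√T) = (ln(65.91/64.28) + (0.0258+0.4689²/2)·0.8555) / 0.433701 = (0.025042 + 0.116120) / 0.433701 = 0.325482
d₂ = d₁ − σ√T = 0.325482 − 0.433701 = -0.108219
e^{−rT} = 0.978170
N(−d₁) = 0.372408,  N(−d₂) = 0.543089
Put price V = K·e^{−rT}·N(−d₂) − S·N(−d₁) = 34.147678 − 24.545426 = 9.602252
ρ = −K·T·e^{−rT}·N(−d₂) = -29.213339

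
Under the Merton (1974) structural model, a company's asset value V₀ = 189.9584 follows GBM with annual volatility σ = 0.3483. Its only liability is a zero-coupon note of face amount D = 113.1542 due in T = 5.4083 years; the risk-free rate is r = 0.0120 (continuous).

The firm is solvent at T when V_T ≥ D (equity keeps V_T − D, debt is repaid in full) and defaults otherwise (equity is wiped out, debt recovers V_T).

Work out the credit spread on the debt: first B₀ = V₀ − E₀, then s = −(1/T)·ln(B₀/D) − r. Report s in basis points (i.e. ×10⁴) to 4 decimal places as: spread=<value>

Apply the equity-as-call identities (strike 113.1542, horizon 5.4083 years):
d₁ = [ln(V₀/D) + (r + σ²/2)T] / (σ√T)
   = [ln(189.9584/113.1542) + (0.0120 + 0.5·0.3483²)·5.4083] / (0.3483·√5.4083)
   = [0.518054 + 0.392948] / 0.809998 = 1.124696
d₂ = d₁ − σ√T = 1.124696 − 0.809998 = 0.314698
N(d₁) = 0.869641,  N(d₂) = 0.623505,  e^(−rT) = 0.937162
E₀ = V₀·N(d₁) − D·e^(−rT)·N(d₂)
   = 189.9584·0.869641 − 113.1542·0.937162·0.623505 = 99.076851
B₀ = V₀ − E₀ = 189.9584 − 99.076851 = 90.881549
spread = −(1/T)·ln(B₀/D) − r = −(1/5.4083)·ln(90.881549/113.1542) − 0.0120 = 0.02852928
in basis points: 0.02852928 × 10⁴ = 285.2928 bp

spread=285.2928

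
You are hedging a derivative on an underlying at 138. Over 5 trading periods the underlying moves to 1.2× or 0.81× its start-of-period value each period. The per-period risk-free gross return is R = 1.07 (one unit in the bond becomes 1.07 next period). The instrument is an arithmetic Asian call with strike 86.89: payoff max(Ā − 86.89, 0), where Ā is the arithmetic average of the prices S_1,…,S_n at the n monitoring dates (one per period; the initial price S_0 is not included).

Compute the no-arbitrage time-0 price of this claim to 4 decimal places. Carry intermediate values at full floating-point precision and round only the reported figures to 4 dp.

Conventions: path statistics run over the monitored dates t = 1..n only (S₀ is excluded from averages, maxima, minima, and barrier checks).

price = 59.1987

Under the martingale measure an up-move has probability p* = 0.6667; value the claim as the probability-weighted average of per-path payoffs, discounted 5 periods at R = 1.07.
Enumerate all 2^5 = 32 price paths (U = up ×1.2, D = down ×0.81); each path with k up-moves has probability p*^k·(1−p*)^(5−k).
DDDDD: Ā=76.6366, payoff=0.0000, prob=0.004115
UDDDD: Ā=113.5356, payoff=26.6456, prob=0.008230
DUDDD: Ā=102.7716, payoff=15.8816, prob=0.008230
UUDDD: Ā=152.2543, payoff=65.3643, prob=0.016461
DDUDD: Ā=94.0528, payoff=7.1628, prob=0.008230
UDUDD: Ā=139.3375, payoff=52.4475, prob=0.016461
DUUDD: Ā=128.5735, payoff=41.6835, prob=0.016461
UUUDD: Ā=190.4792, payoff=103.5892, prob=0.032922
DDDUD: Ā=86.9905, payoff=0.1005, prob=0.008230
UDDUD: Ā=128.8749, payoff=41.9849, prob=0.016461
DUDUD: Ā=118.1109, payoff=31.2209, prob=0.016461
UUDUD: Ā=174.9791, payoff=88.0891, prob=0.032922
DDUUD: Ā=109.3920, payoff=22.5020, prob=0.016461
UDUUD: Ā=162.0623, payoff=75.1723, prob=0.032922
DUUUD: Ā=151.2983, payoff=64.4083, prob=0.032922
UUUUD: Ā=224.1456, payoff=137.2556, prob=0.065844
DDDDU: Ā=81.2701, payoff=0.0000, prob=0.008230
UDDDU: Ā=120.4001, payoff=33.5101, prob=0.016461
DUDDU: Ā=109.6361, payoff=22.7461, prob=0.016461
UUDDU: Ā=162.4239, payoff=75.5339, prob=0.032922
DDUDU: Ā=100.9173, payoff=14.0273, prob=0.016461
UDUDU: Ā=149.5071, payoff=62.6171, prob=0.032922
DUUDU: Ā=138.7431, payoff=51.8531, prob=0.032922
UUUDU: Ā=205.5454, payoff=118.6554, prob=0.065844
DDDUU: Ā=93.8550, payoff=6.9650, prob=0.016461
UDDUU: Ā=139.0445, payoff=52.1545, prob=0.032922
DUDUU: Ā=128.2805, payoff=41.3905, prob=0.032922
UUDUU: Ā=190.0452, payoff=103.1552, prob=0.065844
DDUUU: Ā=119.5617, payoff=32.6717, prob=0.032922
UDUUU: Ā=177.1284, payoff=90.2384, prob=0.065844
DUUUU: Ā=166.3644, payoff=79.4744, prob=0.065844
UUUUU: Ā=246.4658, payoff=159.5758, prob=0.131687
Price = Σ prob·payoff / R^5 = 83.029274 / 1.402552 = 59.1987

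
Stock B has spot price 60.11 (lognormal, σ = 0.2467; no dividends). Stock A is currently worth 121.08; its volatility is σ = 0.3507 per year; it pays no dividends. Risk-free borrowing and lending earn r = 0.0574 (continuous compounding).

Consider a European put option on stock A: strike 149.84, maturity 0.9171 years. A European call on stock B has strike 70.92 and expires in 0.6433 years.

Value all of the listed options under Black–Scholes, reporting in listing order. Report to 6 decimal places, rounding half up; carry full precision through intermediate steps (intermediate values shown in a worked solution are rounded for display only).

[stock A put K=149.84]
σ√T = 0.3507·√0.9171 = 0.335849
d₁ = (ln(S/K) + (r+σ²/2)T) / (σ√T) = (ln(121.08/149.84) + (0.0574+0.3507²/2)·0.9171) / 0.335849 = (-0.213117 + 0.109039) / 0.335849 = -0.309894
d₂ = d₁ − σ√T = -0.309894 − 0.335849 = -0.645743
e^{−rT} = 0.948720
N(−d₁) = 0.621679,  N(−d₂) = 0.740777
price = K·e^{−rT}·N(−d₂) − S·N(−d₁) = 105.306085 − 75.272939 = 30.033146
[stock B call K=70.92]
σ√T = 0.2467·√0.6433 = 0.197868
d₁ = (ln(S/K) + (r+σ²/2)T) / (σ√T) = (ln(60.11/70.92) + (0.0574+0.2467²/2)·0.6433) / 0.197868 = (-0.165376 + 0.056501) / 0.197868 = -0.550240
d₂ = d₁ − σ√T = -0.550240 − 0.197868 = -0.748108
e^{−rT} = 0.963748
N(d₁) = 0.291077,  N(d₂) = 0.227198
price = S·N(d₁) − K·e^{−rT}·N(d₂) = 17.496666 − 15.528725 = 1.967941

price(stock A put K=149.84) = 30.033146
price(stock B call K=70.92) = 1.967941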